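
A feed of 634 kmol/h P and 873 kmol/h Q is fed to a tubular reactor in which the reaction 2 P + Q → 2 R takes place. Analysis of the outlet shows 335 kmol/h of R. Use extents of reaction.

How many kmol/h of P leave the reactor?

299 kmol/h

For R: n = n₀ + 2ξ → 335 = 0 + 2ξ, giving ξ = 167.5 kmol/h.
Outlet amounts (n = n₀ + ν ξ):
  P: 634 − 2(167.5) = 299
  Q: 873 − 1(167.5) = 705.5
  R: 0 + 2(167.5) = 335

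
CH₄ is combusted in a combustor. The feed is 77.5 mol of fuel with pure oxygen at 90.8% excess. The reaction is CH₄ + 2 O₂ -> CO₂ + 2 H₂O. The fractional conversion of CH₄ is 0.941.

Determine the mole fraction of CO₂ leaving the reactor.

Stoichiometric O₂ = 2 × 77.5 = 155 mol; O₂ fed = 155 × 1.908 = 295.7 mol.
Fuel reacted = 0.941 × 77.5 → ξ = 72.93 mol.
Outlet (n = n₀ + ν ξ):
  CH₄: 77.5 − 1(72.93) = 4.573
  O₂: 295.7 − 2(72.93) = 149.9
  CO₂: 0 + 1(72.93) = 72.93
  H₂O: 0 + 2(72.93) = 145.9
Total out = 373.2 mol; y_CO₂ = 72.93 / 373.2 = 0.1954.

0.195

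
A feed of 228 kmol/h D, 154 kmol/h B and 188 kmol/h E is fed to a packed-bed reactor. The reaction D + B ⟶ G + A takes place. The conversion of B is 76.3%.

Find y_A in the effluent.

B reacted = 0.763 × 154 = 117.5 kmol/h; ν_B = −1, so ξ = 117.5/1 = 117.5 kmol/h.
Outlet amounts (n = n₀ + ν ξ):
  D: 228 − 1(117.5) = 110.5
  B: 154 − 1(117.5) = 36.5
  G: 0 + 1(117.5) = 117.5
  A: 0 + 1(117.5) = 117.5
  E: 188 (inert)
Total out = 570 kmol/h; y_A = 117.5 / 570 = 0.2061.

0.206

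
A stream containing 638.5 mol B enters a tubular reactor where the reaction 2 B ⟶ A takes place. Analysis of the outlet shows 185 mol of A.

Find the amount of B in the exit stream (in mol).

For A: n = n₀ + 1ξ → 185 = 0 + 1ξ, giving ξ = 185 mol.
Outlet amounts (n = n₀ + ν ξ):
  B: 638.5 − 2(185) = 268.5
  A: 0 + 1(185) = 185

268 mol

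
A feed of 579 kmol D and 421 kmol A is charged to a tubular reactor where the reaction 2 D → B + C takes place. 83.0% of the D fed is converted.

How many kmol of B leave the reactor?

D reacted = 0.83 × 579 = 480.6 kmol; ν_D = −2, so ξ = 480.6/2 = 240.3 kmol.
Outlet amounts (n = n₀ + ν ξ):
  D: 579 − 2(240.3) = 98.43
  B: 0 + 1(240.3) = 240.3
  C: 0 + 1(240.3) = 240.3
  A: 421 (inert)

240 kmol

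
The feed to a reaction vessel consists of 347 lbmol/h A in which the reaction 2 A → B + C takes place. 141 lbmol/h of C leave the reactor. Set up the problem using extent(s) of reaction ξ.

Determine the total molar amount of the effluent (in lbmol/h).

347 lbmol/h

For C: n = n₀ + 1ξ → 141 = 0 + 1ξ, giving ξ = 141 lbmol/h.
Outlet amounts (n = n₀ + ν ξ):
  A: 347 − 2(141) = 65
  B: 0 + 1(141) = 141
  C: 0 + 1(141) = 141
Total out = 65 + 141 + 141 = 347 lbmol/h.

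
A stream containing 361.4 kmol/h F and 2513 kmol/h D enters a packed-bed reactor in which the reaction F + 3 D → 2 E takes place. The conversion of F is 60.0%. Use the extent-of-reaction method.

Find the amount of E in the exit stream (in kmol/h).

F reacted = 0.6 × 361.4 = 216.8 kmol/h; ν_F = −1, so ξ = 216.8/1 = 216.8 kmol/h.
Outlet amounts (n = n₀ + ν ξ):
  F: 361.4 − 1(216.8) = 144.6
  D: 2513 − 3(216.8) = 1862
  E: 0 + 2(216.8) = 433.7

434 kmol/h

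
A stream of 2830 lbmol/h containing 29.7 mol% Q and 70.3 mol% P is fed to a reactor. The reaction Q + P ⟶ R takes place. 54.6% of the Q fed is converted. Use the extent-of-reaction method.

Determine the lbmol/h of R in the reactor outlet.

Q reacted = 0.546 × 840.5 = 458.9 lbmol/h; ν_Q = −1, so ξ = 458.9/1 = 458.9 lbmol/h.
Outlet amounts (n = n₀ + ν ξ):
  Q: 840.5 − 1(458.9) = 381.6
  P: 1989 − 1(458.9) = 1531
  R: 0 + 1(458.9) = 458.9

459 lbmol/h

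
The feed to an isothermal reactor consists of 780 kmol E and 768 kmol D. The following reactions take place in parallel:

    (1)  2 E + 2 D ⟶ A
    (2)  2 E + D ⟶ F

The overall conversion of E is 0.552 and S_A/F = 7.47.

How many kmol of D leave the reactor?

Conversion of E: E consumed = 0.552 × 780 = 430.6 kmol = 2ξ₁ + 2ξ₂.
Selectivity: 1ξ₁ / (1ξ₂) = 7.47 → ξ₁ = 7.47 ξ₂.
Substitute: (2·7.47 + 2) ξ₂ = 430.6 → ξ₂ = 25.42 kmol, ξ₁ = 189.9 kmol.
Outlet amounts (n = n₀ + Σ ν·ξ):
  E: 780 − 2(189.9) − 2(25.42) = 349.4
  D: 768 − 2(189.9) − 1(25.42) = 362.9
  A: 0 + 1(189.9) = 189.9
  F: 0 + 1(25.42) = 25.42

363 kmol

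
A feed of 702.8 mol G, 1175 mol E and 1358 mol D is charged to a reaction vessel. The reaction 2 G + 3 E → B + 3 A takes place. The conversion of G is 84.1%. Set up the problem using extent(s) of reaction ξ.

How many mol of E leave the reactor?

G reacted = 0.841 × 702.8 = 591.1 mol; ν_G = −2, so ξ = 591.1/2 = 295.5 mol.
Outlet amounts (n = n₀ + ν ξ):
  G: 702.8 − 2(295.5) = 111.7
  E: 1175 − 3(295.5) = 288.4
  B: 0 + 1(295.5) = 295.5
  A: 0 + 3(295.5) = 886.6
  D: 1358 (inert)

288 mol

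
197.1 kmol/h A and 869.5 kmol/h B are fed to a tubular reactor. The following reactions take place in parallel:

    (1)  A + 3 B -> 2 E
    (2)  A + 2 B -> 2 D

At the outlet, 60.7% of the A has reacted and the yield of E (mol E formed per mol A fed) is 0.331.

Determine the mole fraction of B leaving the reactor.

Yield of E: 2ξ₁ / 197.1 = 0.331 → ξ₁ = 32.62 kmol/h.
Conversion of A: 1ξ₁ + 1ξ₂ = 0.607 × 197.1 = 119.6 → ξ₂ = 87.02 kmol/h.
Outlet amounts (n = n₀ + Σ ν·ξ):
  A: 197.1 − 1(32.62) − 1(87.02) = 77.46
  B: 869.5 − 3(32.62) − 2(87.02) = 597.6
  E: 0 + 2(32.62) = 65.24
  D: 0 + 2(87.02) = 174
Total out = 914.3 kmol/h; y_B = 597.6 / 914.3 = 0.6536.

0.654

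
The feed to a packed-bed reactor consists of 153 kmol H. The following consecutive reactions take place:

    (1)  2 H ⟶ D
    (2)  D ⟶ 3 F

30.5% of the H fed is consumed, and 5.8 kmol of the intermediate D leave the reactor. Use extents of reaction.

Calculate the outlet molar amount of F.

Conversion of H: H consumed = 2ξ₁ = 0.305 × 153 → ξ₁ = 23.33 kmol.
D balance: n_D = 0 + 1ξ₁ − 1ξ₂ = 5.8 → ξ₂ = (1·23.33 − 5.8)/1 = 17.53 kmol.
Outlet amounts (n = n₀ + Σ ν·ξ):
  H: 153 − 2(23.33) = 106.3
  D: 0 + 1(23.33) − 1(17.53) = 5.8
  F: 0 + 3(17.53) = 52.6

52.6 kmol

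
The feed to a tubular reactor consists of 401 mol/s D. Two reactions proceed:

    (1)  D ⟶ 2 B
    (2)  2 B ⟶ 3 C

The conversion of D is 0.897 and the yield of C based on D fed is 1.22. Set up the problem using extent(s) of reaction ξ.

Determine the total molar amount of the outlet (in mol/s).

Conversion of D: D consumed = 1ξ₁ = 0.897 × 401 → ξ₁ = 359.7 mol/s.
Yield of C: 3ξ₂ / 401 = 1.22 → ξ₂ = 163.1 mol/s.
Outlet amounts (n = n₀ + Σ ν·ξ):
  D: 401 − 1(359.7) = 41.3
  B: 0 + 2(359.7) − 2(163.1) = 393.2
  C: 0 + 3(163.1) = 489.2
Total out = 41.3 + 393.2 + 489.2 = 923.8 mol/s.

924 mol/s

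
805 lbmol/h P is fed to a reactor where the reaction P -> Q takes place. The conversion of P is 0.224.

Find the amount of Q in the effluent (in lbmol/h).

180 lbmol/h

P reacted = 0.224 × 805 = 180.3 lbmol/h; ν_P = −1, so ξ = 180.3/1 = 180.3 lbmol/h.
Outlet amounts (n = n₀ + ν ξ):
  P: 805 − 1(180.3) = 624.7
  Q: 0 + 1(180.3) = 180.3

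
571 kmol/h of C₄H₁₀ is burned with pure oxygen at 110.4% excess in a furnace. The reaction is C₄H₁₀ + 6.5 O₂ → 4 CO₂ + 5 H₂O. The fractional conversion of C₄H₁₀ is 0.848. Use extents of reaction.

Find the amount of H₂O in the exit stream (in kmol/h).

Stoichiometric O₂ = 6.5 × 571 = 3712 kmol/h; O₂ fed = 3712 × 2.104 = 7809 kmol/h.
Fuel reacted = 0.848 × 571 → ξ = 484.2 kmol/h.
Outlet (n = n₀ + ν ξ):
  C₄H₁₀: 571 − 1(484.2) = 86.79
  O₂: 7809 − 6.5(484.2) = 4662
  CO₂: 0 + 4(484.2) = 1937
  H₂O: 0 + 5(484.2) = 2421

2420 kmol/h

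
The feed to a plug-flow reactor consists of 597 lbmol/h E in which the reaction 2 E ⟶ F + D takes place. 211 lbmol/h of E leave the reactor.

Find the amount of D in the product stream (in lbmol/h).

193 lbmol/h

For E: n = n₀ − 2ξ → 211 = 597 − 2ξ, giving ξ = 193 lbmol/h.
Outlet amounts (n = n₀ + ν ξ):
  E: 597 − 2(193) = 211
  F: 0 + 1(193) = 193
  D: 0 + 1(193) = 193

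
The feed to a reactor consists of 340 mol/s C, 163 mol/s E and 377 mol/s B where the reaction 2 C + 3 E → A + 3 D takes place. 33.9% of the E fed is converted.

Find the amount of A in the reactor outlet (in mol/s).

E reacted = 0.339 × 163 = 55.26 mol/s; ν_E = −3, so ξ = 55.26/3 = 18.42 mol/s.
Outlet amounts (n = n₀ + ν ξ):
  C: 340 − 2(18.42) = 303.2
  E: 163 − 3(18.42) = 107.7
  A: 0 + 1(18.42) = 18.42
  D: 0 + 3(18.42) = 55.26
  B: 377 (inert)

18.4 mol/s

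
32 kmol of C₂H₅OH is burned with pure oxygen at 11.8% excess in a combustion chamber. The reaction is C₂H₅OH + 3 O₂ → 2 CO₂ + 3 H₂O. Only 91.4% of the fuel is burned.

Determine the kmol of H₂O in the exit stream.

87.7 kmol

Stoichiometric O₂ = 3 × 32 = 96 kmol; O₂ fed = 96 × 1.118 = 107.3 kmol.
Fuel reacted = 0.914 × 32 → ξ = 29.25 kmol.
Outlet (n = n₀ + ν ξ):
  C₂H₅OH: 32 − 1(29.25) = 2.752
  O₂: 107.3 − 3(29.25) = 19.58
  CO₂: 0 + 2(29.25) = 58.5
  H₂O: 0 + 3(29.25) = 87.74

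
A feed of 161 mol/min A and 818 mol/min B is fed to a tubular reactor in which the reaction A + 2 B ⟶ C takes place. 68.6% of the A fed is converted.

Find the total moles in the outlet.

758 mol/min

A reacted = 0.686 × 161 = 110.4 mol/min; ν_A = −1, so ξ = 110.4/1 = 110.4 mol/min.
Outlet amounts (n = n₀ + ν ξ):
  A: 161 − 1(110.4) = 50.55
  B: 818 − 2(110.4) = 597.1
  C: 0 + 1(110.4) = 110.4
Total out = 50.55 + 597.1 + 110.4 = 758.1 mol/min.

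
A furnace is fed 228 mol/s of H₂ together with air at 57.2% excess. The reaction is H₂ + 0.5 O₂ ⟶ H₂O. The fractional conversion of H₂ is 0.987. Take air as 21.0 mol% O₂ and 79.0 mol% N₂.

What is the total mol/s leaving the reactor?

Stoichiometric O₂ = 0.5 × 228 = 114 mol/s; O₂ fed = 114 × 1.572 = 179.2 mol/s.
N₂ fed = 179.2 × 79/21 = 674.2 mol/s.
Fuel reacted = 0.987 × 228 → ξ = 225 mol/s.
Outlet (n = n₀ + ν ξ):
  H₂: 228 − 1(225) = 2.964
  O₂: 179.2 − 0.5(225) = 66.69
  N₂: 674.2 (inert)
  H₂O: 0 + 1(225) = 225
Total out = 2.964 + 66.69 + 674.2 + 225 = 968.9 mol/s.

969 mol/s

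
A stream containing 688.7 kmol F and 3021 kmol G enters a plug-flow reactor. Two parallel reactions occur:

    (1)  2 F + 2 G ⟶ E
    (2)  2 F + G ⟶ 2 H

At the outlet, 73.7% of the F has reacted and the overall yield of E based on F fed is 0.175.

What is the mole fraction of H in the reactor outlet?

0.0829

Yield of E: 1ξ₁ / 688.7 = 0.175 → ξ₁ = 120.5 kmol.
Conversion of F: 2ξ₁ + 2ξ₂ = 0.737 × 688.7 = 507.6 → ξ₂ = 133.3 kmol.
Outlet amounts (n = n₀ + Σ ν·ξ):
  F: 688.7 − 2(120.5) − 2(133.3) = 181.1
  G: 3021 − 2(120.5) − 1(133.3) = 2647
  E: 0 + 1(120.5) = 120.5
  H: 0 + 2(133.3) = 266.5
Total out = 3215 kmol; y_H = 266.5 / 3215 = 0.0829.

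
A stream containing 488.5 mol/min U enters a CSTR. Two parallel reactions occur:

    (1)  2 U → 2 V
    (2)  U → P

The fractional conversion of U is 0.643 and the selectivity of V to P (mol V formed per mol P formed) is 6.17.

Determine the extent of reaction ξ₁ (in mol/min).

ξ₁ = 135 mol/min

Conversion of U: U consumed = 0.643 × 488.5 = 314.1 mol/min = 2ξ₁ + 1ξ₂.
Selectivity: 2ξ₁ / (1ξ₂) = 6.17 → ξ₁ = 3.085 ξ₂.
Substitute: (2·3.085 + 1) ξ₂ = 314.1 → ξ₂ = 43.81 mol/min, ξ₁ = 135.1 mol/min.
Outlet amounts (n = n₀ + Σ ν·ξ):
  U: 488.5 − 2(135.1) − 1(43.81) = 174.4
  V: 0 + 2(135.1) = 270.3
  P: 0 + 1(43.81) = 43.81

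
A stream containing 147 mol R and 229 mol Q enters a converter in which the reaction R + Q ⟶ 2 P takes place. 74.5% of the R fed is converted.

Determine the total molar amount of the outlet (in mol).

376 mol

R reacted = 0.745 × 147 = 109.5 mol; ν_R = −1, so ξ = 109.5/1 = 109.5 mol.
Outlet amounts (n = n₀ + ν ξ):
  R: 147 − 1(109.5) = 37.48
  Q: 229 − 1(109.5) = 119.5
  P: 0 + 2(109.5) = 219
Total out = 37.48 + 119.5 + 219 = 376 mol.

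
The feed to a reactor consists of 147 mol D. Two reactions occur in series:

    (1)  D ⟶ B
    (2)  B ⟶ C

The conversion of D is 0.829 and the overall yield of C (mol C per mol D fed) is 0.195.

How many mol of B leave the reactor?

Conversion of D: D consumed = 1ξ₁ = 0.829 × 147 → ξ₁ = 121.9 mol.
Yield of C: 1ξ₂ / 147 = 0.195 → ξ₂ = 28.67 mol.
Outlet amounts (n = n₀ + Σ ν·ξ):
  D: 147 − 1(121.9) = 25.14
  B: 0 + 1(121.9) − 1(28.67) = 93.2
  C: 0 + 1(28.67) = 28.67

93.2 mol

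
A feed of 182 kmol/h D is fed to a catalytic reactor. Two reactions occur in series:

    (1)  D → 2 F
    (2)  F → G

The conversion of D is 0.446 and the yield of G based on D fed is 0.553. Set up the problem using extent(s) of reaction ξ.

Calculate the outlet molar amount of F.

61.7 kmol/h

Conversion of D: D consumed = 1ξ₁ = 0.446 × 182 → ξ₁ = 81.17 kmol/h.
Yield of G: 1ξ₂ / 182 = 0.553 → ξ₂ = 100.6 kmol/h.
Outlet amounts (n = n₀ + Σ ν·ξ):
  D: 182 − 1(81.17) = 100.8
  F: 0 + 2(81.17) − 1(100.6) = 61.7
  G: 0 + 1(100.6) = 100.6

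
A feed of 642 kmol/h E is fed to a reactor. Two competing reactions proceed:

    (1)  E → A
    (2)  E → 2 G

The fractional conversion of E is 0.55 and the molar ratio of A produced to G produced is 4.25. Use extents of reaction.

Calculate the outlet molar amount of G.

Conversion of E: E consumed = 0.55 × 642 = 353.1 kmol/h = 1ξ₁ + 1ξ₂.
Selectivity: 1ξ₁ / (2ξ₂) = 4.25 → ξ₁ = 8.5 ξ₂.
Substitute: (1·8.5 + 1) ξ₂ = 353.1 → ξ₂ = 37.17 kmol/h, ξ₁ = 315.9 kmol/h.
Outlet amounts (n = n₀ + Σ ν·ξ):
  E: 642 − 1(315.9) − 1(37.17) = 288.9
  A: 0 + 1(315.9) = 315.9
  G: 0 + 2(37.17) = 74.34

74.3 kmol/h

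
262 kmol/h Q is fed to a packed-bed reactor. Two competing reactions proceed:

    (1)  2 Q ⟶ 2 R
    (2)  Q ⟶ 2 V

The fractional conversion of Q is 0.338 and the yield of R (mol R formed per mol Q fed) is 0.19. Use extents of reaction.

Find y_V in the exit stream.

Yield of R: 2ξ₁ / 262 = 0.19 → ξ₁ = 24.89 kmol/h.
Conversion of Q: 2ξ₁ + 1ξ₂ = 0.338 × 262 = 88.56 → ξ₂ = 38.78 kmol/h.
Outlet amounts (n = n₀ + Σ ν·ξ):
  Q: 262 − 2(24.89) − 1(38.78) = 173.4
  R: 0 + 2(24.89) = 49.78
  V: 0 + 2(38.78) = 77.55
Total out = 300.8 kmol/h; y_V = 77.55 / 300.8 = 0.2578.

0.258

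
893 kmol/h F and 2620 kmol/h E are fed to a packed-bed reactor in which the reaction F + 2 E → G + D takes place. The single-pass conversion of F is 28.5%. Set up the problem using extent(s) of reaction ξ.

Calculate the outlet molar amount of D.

255 kmol/h

F reacted = 0.285 × 893 = 254.5 kmol/h; ν_F = −1, so ξ = 254.5/1 = 254.5 kmol/h.
Outlet amounts (n = n₀ + ν ξ):
  F: 893 − 1(254.5) = 638.5
  E: 2620 − 2(254.5) = 2111
  G: 0 + 1(254.5) = 254.5
  D: 0 + 1(254.5) = 254.5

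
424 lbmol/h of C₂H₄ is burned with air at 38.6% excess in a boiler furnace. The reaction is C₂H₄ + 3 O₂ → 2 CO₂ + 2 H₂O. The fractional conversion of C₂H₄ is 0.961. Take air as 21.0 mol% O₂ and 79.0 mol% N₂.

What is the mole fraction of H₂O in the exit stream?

Stoichiometric O₂ = 3 × 424 = 1272 lbmol/h; O₂ fed = 1272 × 1.386 = 1763 lbmol/h.
N₂ fed = 1763 × 79/21 = 6632 lbmol/h.
Fuel reacted = 0.961 × 424 → ξ = 407.5 lbmol/h.
Outlet (n = n₀ + ν ξ):
  C₂H₄: 424 − 1(407.5) = 16.54
  O₂: 1763 − 3(407.5) = 540.6
  N₂: 6632 (inert)
  CO₂: 0 + 2(407.5) = 814.9
  H₂O: 0 + 2(407.5) = 814.9
Total out = 8819 lbmol/h; y_H₂O = 814.9 / 8819 = 0.0924.

0.0924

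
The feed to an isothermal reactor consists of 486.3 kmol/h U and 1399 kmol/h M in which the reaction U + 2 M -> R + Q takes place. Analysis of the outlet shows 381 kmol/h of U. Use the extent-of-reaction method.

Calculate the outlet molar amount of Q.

For U: n = n₀ − 1ξ → 381 = 486.3 − 1ξ, giving ξ = 105.3 kmol/h.
Outlet amounts (n = n₀ + ν ξ):
  U: 486.3 − 1(105.3) = 381
  M: 1399 − 2(105.3) = 1188
  R: 0 + 1(105.3) = 105.3
  Q: 0 + 1(105.3) = 105.3

105 kmol/h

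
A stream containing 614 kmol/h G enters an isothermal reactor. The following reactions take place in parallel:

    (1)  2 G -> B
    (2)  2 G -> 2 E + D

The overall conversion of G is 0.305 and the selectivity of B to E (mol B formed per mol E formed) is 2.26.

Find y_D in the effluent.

Conversion of G: G consumed = 0.305 × 614 = 187.3 kmol/h = 2ξ₁ + 2ξ₂.
Selectivity: 1ξ₁ / (2ξ₂) = 2.26 → ξ₁ = 4.52 ξ₂.
Substitute: (2·4.52 + 2) ξ₂ = 187.3 → ξ₂ = 16.96 kmol/h, ξ₁ = 76.67 kmol/h.
Outlet amounts (n = n₀ + Σ ν·ξ):
  G: 614 − 2(76.67) − 2(16.96) = 426.7
  B: 0 + 1(76.67) = 76.67
  E: 0 + 2(16.96) = 33.93
  D: 0 + 1(16.96) = 16.96
Total out = 554.3 kmol/h; y_D = 16.96 / 554.3 = 0.0306.

0.0306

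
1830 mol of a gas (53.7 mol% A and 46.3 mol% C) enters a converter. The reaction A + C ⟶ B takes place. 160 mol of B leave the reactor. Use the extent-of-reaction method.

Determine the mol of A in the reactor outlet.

823 mol

For B: n = n₀ + 1ξ → 160 = 0 + 1ξ, giving ξ = 160 mol.
Outlet amounts (n = n₀ + ν ξ):
  A: 982.7 − 1(160) = 822.7
  C: 847.3 − 1(160) = 687.3
  B: 0 + 1(160) = 160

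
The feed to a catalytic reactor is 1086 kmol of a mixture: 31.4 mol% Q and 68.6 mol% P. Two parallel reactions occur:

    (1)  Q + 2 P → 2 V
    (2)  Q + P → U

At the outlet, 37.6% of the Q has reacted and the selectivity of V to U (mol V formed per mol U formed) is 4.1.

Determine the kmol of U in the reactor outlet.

42 kmol

Conversion of Q: Q consumed = 0.376 × 341 = 128.2 kmol = 1ξ₁ + 1ξ₂.
Selectivity: 2ξ₁ / (1ξ₂) = 4.1 → ξ₁ = 2.05 ξ₂.
Substitute: (1·2.05 + 1) ξ₂ = 128.2 → ξ₂ = 42.04 kmol, ξ₁ = 86.18 kmol.
Outlet amounts (n = n₀ + Σ ν·ξ):
  Q: 341 − 1(86.18) − 1(42.04) = 212.8
  P: 745 − 2(86.18) − 1(42.04) = 530.6
  V: 0 + 2(86.18) = 172.4
  U: 0 + 1(42.04) = 42.04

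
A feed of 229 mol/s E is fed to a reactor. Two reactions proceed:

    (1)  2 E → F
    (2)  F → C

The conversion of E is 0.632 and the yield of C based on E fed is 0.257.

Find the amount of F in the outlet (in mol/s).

Conversion of E: E consumed = 2ξ₁ = 0.632 × 229 → ξ₁ = 72.36 mol/s.
Yield of C: 1ξ₂ / 229 = 0.257 → ξ₂ = 58.85 mol/s.
Outlet amounts (n = n₀ + Σ ν·ξ):
  E: 229 − 2(72.36) = 84.27
  F: 0 + 1(72.36) − 1(58.85) = 13.51
  C: 0 + 1(58.85) = 58.85

13.5 mol/s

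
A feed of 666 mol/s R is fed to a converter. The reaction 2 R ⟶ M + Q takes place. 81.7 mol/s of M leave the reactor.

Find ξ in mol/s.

For M: n = n₀ + 1ξ → 81.7 = 0 + 1ξ, giving ξ = 81.7 mol/s.
Outlet amounts (n = n₀ + ν ξ):
  R: 666 − 2(81.7) = 502.6
  M: 0 + 1(81.7) = 81.7
  Q: 0 + 1(81.7) = 81.7

ξ = 81.7 mol/s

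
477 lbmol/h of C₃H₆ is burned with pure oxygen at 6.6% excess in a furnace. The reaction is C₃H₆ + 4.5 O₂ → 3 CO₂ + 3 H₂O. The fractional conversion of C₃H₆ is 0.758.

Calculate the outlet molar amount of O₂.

Stoichiometric O₂ = 4.5 × 477 = 2146 lbmol/h; O₂ fed = 2146 × 1.066 = 2288 lbmol/h.
Fuel reacted = 0.758 × 477 → ξ = 361.6 lbmol/h.
Outlet (n = n₀ + ν ξ):
  C₃H₆: 477 − 1(361.6) = 115.4
  O₂: 2288 − 4.5(361.6) = 661.1
  CO₂: 0 + 3(361.6) = 1085
  H₂O: 0 + 3(361.6) = 1085

661 lbmol/h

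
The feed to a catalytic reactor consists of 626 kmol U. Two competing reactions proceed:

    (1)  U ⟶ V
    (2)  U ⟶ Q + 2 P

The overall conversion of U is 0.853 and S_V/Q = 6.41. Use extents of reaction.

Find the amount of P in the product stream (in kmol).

Conversion of U: U consumed = 0.853 × 626 = 534 kmol = 1ξ₁ + 1ξ₂.
Selectivity: 1ξ₁ / (1ξ₂) = 6.41 → ξ₁ = 6.41 ξ₂.
Substitute: (1·6.41 + 1) ξ₂ = 534 → ξ₂ = 72.06 kmol, ξ₁ = 461.9 kmol.
Outlet amounts (n = n₀ + Σ ν·ξ):
  U: 626 − 1(461.9) − 1(72.06) = 92.02
  V: 0 + 1(461.9) = 461.9
  Q: 0 + 1(72.06) = 72.06
  P: 0 + 2(72.06) = 144.1

144 kmol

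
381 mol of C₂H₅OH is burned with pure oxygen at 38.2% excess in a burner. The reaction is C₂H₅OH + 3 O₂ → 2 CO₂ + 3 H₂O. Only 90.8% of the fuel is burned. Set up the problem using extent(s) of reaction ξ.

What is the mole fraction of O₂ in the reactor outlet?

0.235

Stoichiometric O₂ = 3 × 381 = 1143 mol; O₂ fed = 1143 × 1.382 = 1580 mol.
Fuel reacted = 0.908 × 381 → ξ = 345.9 mol.
Outlet (n = n₀ + ν ξ):
  C₂H₅OH: 381 − 1(345.9) = 35.05
  O₂: 1580 − 3(345.9) = 541.8
  CO₂: 0 + 2(345.9) = 691.9
  H₂O: 0 + 3(345.9) = 1038
Total out = 2307 mol; y_O₂ = 541.8 / 2307 = 0.2349.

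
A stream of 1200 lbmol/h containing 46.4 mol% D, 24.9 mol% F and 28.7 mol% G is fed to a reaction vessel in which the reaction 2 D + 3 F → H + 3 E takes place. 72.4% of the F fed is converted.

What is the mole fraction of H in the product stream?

0.0639

F reacted = 0.724 × 298.8 = 216.3 lbmol/h; ν_F = −3, so ξ = 216.3/3 = 72.11 lbmol/h.
Outlet amounts (n = n₀ + ν ξ):
  D: 556.8 − 2(72.11) = 412.6
  F: 298.8 − 3(72.11) = 82.47
  H: 0 + 1(72.11) = 72.11
  E: 0 + 3(72.11) = 216.3
  G: 344.4 (inert)
Total out = 1128 lbmol/h; y_H = 72.11 / 1128 = 0.06393.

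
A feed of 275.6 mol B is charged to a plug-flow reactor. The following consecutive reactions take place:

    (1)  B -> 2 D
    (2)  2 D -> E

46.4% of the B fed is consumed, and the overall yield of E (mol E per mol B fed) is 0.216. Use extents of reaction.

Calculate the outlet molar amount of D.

Conversion of B: B consumed = 1ξ₁ = 0.464 × 275.6 → ξ₁ = 127.9 mol.
Yield of E: 1ξ₂ / 275.6 = 0.216 → ξ₂ = 59.53 mol.
Outlet amounts (n = n₀ + Σ ν·ξ):
  B: 275.6 − 1(127.9) = 147.7
  D: 0 + 2(127.9) − 2(59.53) = 136.7
  E: 0 + 1(59.53) = 59.53

137 mol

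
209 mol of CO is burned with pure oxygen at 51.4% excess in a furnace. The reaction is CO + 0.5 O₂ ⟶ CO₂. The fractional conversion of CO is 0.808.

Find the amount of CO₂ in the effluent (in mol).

169 mol

Stoichiometric O₂ = 0.5 × 209 = 104.5 mol; O₂ fed = 104.5 × 1.514 = 158.2 mol.
Fuel reacted = 0.808 × 209 → ξ = 168.9 mol.
Outlet (n = n₀ + ν ξ):
  CO: 209 − 1(168.9) = 40.13
  O₂: 158.2 − 0.5(168.9) = 73.78
  CO₂: 0 + 1(168.9) = 168.9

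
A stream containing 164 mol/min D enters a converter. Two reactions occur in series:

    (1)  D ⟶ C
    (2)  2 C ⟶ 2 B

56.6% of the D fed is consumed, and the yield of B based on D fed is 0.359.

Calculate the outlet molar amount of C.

33.9 mol/min

Conversion of D: D consumed = 1ξ₁ = 0.566 × 164 → ξ₁ = 92.82 mol/min.
Yield of B: 2ξ₂ / 164 = 0.359 → ξ₂ = 29.44 mol/min.
Outlet amounts (n = n₀ + Σ ν·ξ):
  D: 164 − 1(92.82) = 71.18
  C: 0 + 1(92.82) − 2(29.44) = 33.95
  B: 0 + 2(29.44) = 58.88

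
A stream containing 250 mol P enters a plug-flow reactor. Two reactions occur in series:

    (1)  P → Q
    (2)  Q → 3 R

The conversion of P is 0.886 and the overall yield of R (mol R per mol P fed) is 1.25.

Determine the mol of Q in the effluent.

117 mol

Conversion of P: P consumed = 1ξ₁ = 0.886 × 250 → ξ₁ = 221.5 mol.
Yield of R: 3ξ₂ / 250 = 1.25 → ξ₂ = 104.2 mol.
Outlet amounts (n = n₀ + Σ ν·ξ):
  P: 250 − 1(221.5) = 28.5
  Q: 0 + 1(221.5) − 1(104.2) = 117.3
  R: 0 + 3(104.2) = 312.5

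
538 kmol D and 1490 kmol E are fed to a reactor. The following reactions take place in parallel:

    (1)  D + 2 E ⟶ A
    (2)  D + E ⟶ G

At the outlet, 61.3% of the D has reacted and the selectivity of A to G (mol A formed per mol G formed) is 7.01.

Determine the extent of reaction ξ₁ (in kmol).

Conversion of D: D consumed = 0.613 × 538 = 329.8 kmol = 1ξ₁ + 1ξ₂.
Selectivity: 1ξ₁ / (1ξ₂) = 7.01 → ξ₁ = 7.01 ξ₂.
Substitute: (1·7.01 + 1) ξ₂ = 329.8 → ξ₂ = 41.17 kmol, ξ₁ = 288.6 kmol.
Outlet amounts (n = n₀ + Σ ν·ξ):
  D: 538 − 1(288.6) − 1(41.17) = 208.2
  E: 1490 − 2(288.6) − 1(41.17) = 871.6
  A: 0 + 1(288.6) = 288.6
  G: 0 + 1(41.17) = 41.17

ξ₁ = 289 kmol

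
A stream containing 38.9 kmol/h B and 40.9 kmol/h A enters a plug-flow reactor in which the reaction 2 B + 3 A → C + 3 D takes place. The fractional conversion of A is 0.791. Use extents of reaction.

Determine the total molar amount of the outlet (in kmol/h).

A reacted = 0.791 × 40.9 = 32.35 kmol/h; ν_A = −3, so ξ = 32.35/3 = 10.78 kmol/h.
Outlet amounts (n = n₀ + ν ξ):
  B: 38.9 − 2(10.78) = 17.33
  A: 40.9 − 3(10.78) = 8.548
  C: 0 + 1(10.78) = 10.78
  D: 0 + 3(10.78) = 32.35
Total out = 17.33 + 8.548 + 10.78 + 32.35 = 69.02 kmol/h.

69 kmol/h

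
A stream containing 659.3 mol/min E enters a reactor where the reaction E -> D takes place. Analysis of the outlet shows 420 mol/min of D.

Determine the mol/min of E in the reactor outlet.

For D: n = n₀ + 1ξ → 420 = 0 + 1ξ, giving ξ = 420 mol/min.
Outlet amounts (n = n₀ + ν ξ):
  E: 659.3 − 1(420) = 239.3
  D: 0 + 1(420) = 420

239 mol/min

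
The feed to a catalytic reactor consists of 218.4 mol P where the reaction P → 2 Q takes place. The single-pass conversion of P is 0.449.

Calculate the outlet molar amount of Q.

P reacted = 0.449 × 218.4 = 98.06 mol; ν_P = −1, so ξ = 98.06/1 = 98.06 mol.
Outlet amounts (n = n₀ + ν ξ):
  P: 218.4 − 1(98.06) = 120.3
  Q: 0 + 2(98.06) = 196.1

196 mol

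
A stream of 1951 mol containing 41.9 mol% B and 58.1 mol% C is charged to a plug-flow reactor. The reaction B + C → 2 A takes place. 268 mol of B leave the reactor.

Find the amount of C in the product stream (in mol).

For B: n = n₀ − 1ξ → 268 = 817.5 − 1ξ, giving ξ = 549.5 mol.
Outlet amounts (n = n₀ + ν ξ):
  B: 817.5 − 1(549.5) = 268
  C: 1134 − 1(549.5) = 584.1
  A: 0 + 2(549.5) = 1099

584 mol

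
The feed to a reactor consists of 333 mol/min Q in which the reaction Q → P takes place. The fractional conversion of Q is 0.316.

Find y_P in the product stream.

0.316

Q reacted = 0.316 × 333 = 105.2 mol/min; ν_Q = −1, so ξ = 105.2/1 = 105.2 mol/min.
Outlet amounts (n = n₀ + ν ξ):
  Q: 333 − 1(105.2) = 227.8
  P: 0 + 1(105.2) = 105.2
Total out = 333 mol/min; y_P = 105.2 / 333 = 0.316.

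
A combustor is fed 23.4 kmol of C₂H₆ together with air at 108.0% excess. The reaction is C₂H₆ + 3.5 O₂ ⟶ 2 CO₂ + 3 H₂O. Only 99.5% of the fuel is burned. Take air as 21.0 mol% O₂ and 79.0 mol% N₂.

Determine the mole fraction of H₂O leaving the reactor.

Stoichiometric O₂ = 3.5 × 23.4 = 81.9 kmol; O₂ fed = 81.9 × 2.080 = 170.4 kmol.
N₂ fed = 170.4 × 79/21 = 640.8 kmol.
Fuel reacted = 0.995 × 23.4 → ξ = 23.28 kmol.
Outlet (n = n₀ + ν ξ):
  C₂H₆: 23.4 − 1(23.28) = 0.117
  O₂: 170.4 − 3.5(23.28) = 88.86
  N₂: 640.8 (inert)
  CO₂: 0 + 2(23.28) = 46.57
  H₂O: 0 + 3(23.28) = 69.85
Total out = 846.2 kmol; y_H₂O = 69.85 / 846.2 = 0.08254.

0.0825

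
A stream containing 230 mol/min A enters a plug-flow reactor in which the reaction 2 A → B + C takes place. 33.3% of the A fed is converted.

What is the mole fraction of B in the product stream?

0.167

A reacted = 0.333 × 230 = 76.59 mol/min; ν_A = −2, so ξ = 76.59/2 = 38.3 mol/min.
Outlet amounts (n = n₀ + ν ξ):
  A: 230 − 2(38.3) = 153.4
  B: 0 + 1(38.3) = 38.3
  C: 0 + 1(38.3) = 38.3
Total out = 230 mol/min; y_B = 38.3 / 230 = 0.1665.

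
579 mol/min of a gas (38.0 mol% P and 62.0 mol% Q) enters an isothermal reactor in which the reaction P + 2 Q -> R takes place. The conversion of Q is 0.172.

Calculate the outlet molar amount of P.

Q reacted = 0.172 × 359 = 61.74 mol/min; ν_Q = −2, so ξ = 61.74/2 = 30.87 mol/min.
Outlet amounts (n = n₀ + ν ξ):
  P: 220 − 1(30.87) = 189.1
  Q: 359 − 2(30.87) = 297.2
  R: 0 + 1(30.87) = 30.87

189 mol/min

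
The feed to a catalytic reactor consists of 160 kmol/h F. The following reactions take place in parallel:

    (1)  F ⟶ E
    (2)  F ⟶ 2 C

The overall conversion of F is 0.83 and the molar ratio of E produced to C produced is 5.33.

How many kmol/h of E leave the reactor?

121 kmol/h

Conversion of F: F consumed = 0.83 × 160 = 132.8 kmol/h = 1ξ₁ + 1ξ₂.
Selectivity: 1ξ₁ / (2ξ₂) = 5.33 → ξ₁ = 10.66 ξ₂.
Substitute: (1·10.66 + 1) ξ₂ = 132.8 → ξ₂ = 11.39 kmol/h, ξ₁ = 121.4 kmol/h.
Outlet amounts (n = n₀ + Σ ν·ξ):
  F: 160 − 1(121.4) − 1(11.39) = 27.2
  E: 0 + 1(121.4) = 121.4
  C: 0 + 2(11.39) = 22.78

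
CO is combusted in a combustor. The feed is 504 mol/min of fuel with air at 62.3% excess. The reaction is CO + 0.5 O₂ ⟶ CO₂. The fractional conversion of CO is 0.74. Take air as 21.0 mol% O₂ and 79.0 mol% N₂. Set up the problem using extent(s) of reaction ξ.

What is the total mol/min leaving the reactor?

Stoichiometric O₂ = 0.5 × 504 = 252 mol/min; O₂ fed = 252 × 1.623 = 409 mol/min.
N₂ fed = 409 × 79/21 = 1539 mol/min.
Fuel reacted = 0.74 × 504 → ξ = 373 mol/min.
Outlet (n = n₀ + ν ξ):
  CO: 504 − 1(373) = 131
  O₂: 409 − 0.5(373) = 222.5
  N₂: 1539 (inert)
  CO₂: 0 + 1(373) = 373
Total out = 131 + 222.5 + 1539 + 373 = 2265 mol/min.

2270 mol/min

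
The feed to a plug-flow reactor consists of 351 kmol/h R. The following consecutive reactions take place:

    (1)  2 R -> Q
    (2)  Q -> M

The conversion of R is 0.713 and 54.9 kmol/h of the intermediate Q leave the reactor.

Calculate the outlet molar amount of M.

70.2 kmol/h

Conversion of R: R consumed = 2ξ₁ = 0.713 × 351 → ξ₁ = 125.1 kmol/h.
Q balance: n_Q = 0 + 1ξ₁ − 1ξ₂ = 54.9 → ξ₂ = (1·125.1 − 54.9)/1 = 70.23 kmol/h.
Outlet amounts (n = n₀ + Σ ν·ξ):
  R: 351 − 2(125.1) = 100.7
  Q: 0 + 1(125.1) − 1(70.23) = 54.9
  M: 0 + 1(70.23) = 70.23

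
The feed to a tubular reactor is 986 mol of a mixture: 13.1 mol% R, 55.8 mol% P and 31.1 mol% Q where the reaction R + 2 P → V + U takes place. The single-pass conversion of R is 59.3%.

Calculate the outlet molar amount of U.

R reacted = 0.593 × 129.2 = 76.6 mol; ν_R = −1, so ξ = 76.6/1 = 76.6 mol.
Outlet amounts (n = n₀ + ν ξ):
  R: 129.2 − 1(76.6) = 52.57
  P: 550.2 − 2(76.6) = 397
  V: 0 + 1(76.6) = 76.6
  U: 0 + 1(76.6) = 76.6
  Q: 306.6 (inert)

76.6 mol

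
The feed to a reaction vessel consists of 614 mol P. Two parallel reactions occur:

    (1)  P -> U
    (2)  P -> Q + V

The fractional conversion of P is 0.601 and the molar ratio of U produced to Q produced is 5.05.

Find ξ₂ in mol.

ξ₂ = 61 mol

Conversion of P: P consumed = 0.601 × 614 = 369 mol = 1ξ₁ + 1ξ₂.
Selectivity: 1ξ₁ / (1ξ₂) = 5.05 → ξ₁ = 5.05 ξ₂.
Substitute: (1·5.05 + 1) ξ₂ = 369 → ξ₂ = 60.99 mol, ξ₁ = 308 mol.
Outlet amounts (n = n₀ + Σ ν·ξ):
  P: 614 − 1(308) − 1(60.99) = 245
  U: 0 + 1(308) = 308
  Q: 0 + 1(60.99) = 60.99
  V: 0 + 1(60.99) = 60.99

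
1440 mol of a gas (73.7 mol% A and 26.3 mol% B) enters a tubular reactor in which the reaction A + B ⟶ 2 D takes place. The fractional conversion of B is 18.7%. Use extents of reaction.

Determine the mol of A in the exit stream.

990 mol

B reacted = 0.187 × 378.7 = 70.82 mol; ν_B = −1, so ξ = 70.82/1 = 70.82 mol.
Outlet amounts (n = n₀ + ν ξ):
  A: 1061 − 1(70.82) = 990.5
  B: 378.7 − 1(70.82) = 307.9
  D: 0 + 2(70.82) = 141.6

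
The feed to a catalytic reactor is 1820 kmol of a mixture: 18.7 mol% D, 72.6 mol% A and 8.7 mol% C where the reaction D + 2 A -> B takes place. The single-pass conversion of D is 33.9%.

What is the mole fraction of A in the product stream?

0.686

D reacted = 0.339 × 340.3 = 115.4 kmol; ν_D = −1, so ξ = 115.4/1 = 115.4 kmol.
Outlet amounts (n = n₀ + ν ξ):
  D: 340.3 − 1(115.4) = 225
  A: 1321 − 2(115.4) = 1091
  B: 0 + 1(115.4) = 115.4
  C: 158.3 (inert)
Total out = 1589 kmol; y_A = 1091 / 1589 = 0.6862.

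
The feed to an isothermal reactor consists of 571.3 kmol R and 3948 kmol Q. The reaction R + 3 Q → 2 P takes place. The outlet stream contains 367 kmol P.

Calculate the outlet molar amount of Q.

For P: n = n₀ + 2ξ → 367 = 0 + 2ξ, giving ξ = 183.5 kmol.
Outlet amounts (n = n₀ + ν ξ):
  R: 571.3 − 1(183.5) = 387.8
  Q: 3948 − 3(183.5) = 3398
  P: 0 + 2(183.5) = 367

3400 kmol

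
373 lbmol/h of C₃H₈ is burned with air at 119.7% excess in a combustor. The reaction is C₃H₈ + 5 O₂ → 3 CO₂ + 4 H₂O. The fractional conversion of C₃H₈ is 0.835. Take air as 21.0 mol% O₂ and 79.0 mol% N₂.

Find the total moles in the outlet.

20200 lbmol/h

Stoichiometric O₂ = 5 × 373 = 1865 lbmol/h; O₂ fed = 1865 × 2.197 = 4097 lbmol/h.
N₂ fed = 4097 × 79/21 = 15410 lbmol/h.
Fuel reacted = 0.835 × 373 → ξ = 311.5 lbmol/h.
Outlet (n = n₀ + ν ξ):
  C₃H₈: 373 − 1(311.5) = 61.55
  O₂: 4097 − 5(311.5) = 2540
  N₂: 15410 (inert)
  CO₂: 0 + 3(311.5) = 934.4
  H₂O: 0 + 4(311.5) = 1246
Total out = 61.55 + 2540 + 15410 + 934.4 + 1246 = 20200 lbmol/h.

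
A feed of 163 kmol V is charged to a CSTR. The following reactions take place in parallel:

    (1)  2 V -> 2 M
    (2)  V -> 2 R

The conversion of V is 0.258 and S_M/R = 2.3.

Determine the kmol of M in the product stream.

Conversion of V: V consumed = 0.258 × 163 = 42.05 kmol = 2ξ₁ + 1ξ₂.
Selectivity: 2ξ₁ / (2ξ₂) = 2.3 → ξ₁ = 2.3 ξ₂.
Substitute: (2·2.3 + 1) ξ₂ = 42.05 → ξ₂ = 7.51 kmol, ξ₁ = 17.27 kmol.
Outlet amounts (n = n₀ + Σ ν·ξ):
  V: 163 − 2(17.27) − 1(7.51) = 120.9
  M: 0 + 2(17.27) = 34.54
  R: 0 + 2(7.51) = 15.02

34.5 kmol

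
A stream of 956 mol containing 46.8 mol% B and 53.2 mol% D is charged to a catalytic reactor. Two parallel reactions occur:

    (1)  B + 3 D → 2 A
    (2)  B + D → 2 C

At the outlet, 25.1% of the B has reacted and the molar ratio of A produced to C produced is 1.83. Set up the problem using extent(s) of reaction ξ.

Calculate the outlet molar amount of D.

Conversion of B: B consumed = 0.251 × 447.4 = 112.3 mol = 1ξ₁ + 1ξ₂.
Selectivity: 2ξ₁ / (2ξ₂) = 1.83 → ξ₁ = 1.83 ξ₂.
Substitute: (1·1.83 + 1) ξ₂ = 112.3 → ξ₂ = 39.68 mol, ξ₁ = 72.62 mol.
Outlet amounts (n = n₀ + Σ ν·ξ):
  B: 447.4 − 1(72.62) − 1(39.68) = 335.1
  D: 508.6 − 3(72.62) − 1(39.68) = 251.1
  A: 0 + 2(72.62) = 145.2
  C: 0 + 2(39.68) = 79.36

251 mol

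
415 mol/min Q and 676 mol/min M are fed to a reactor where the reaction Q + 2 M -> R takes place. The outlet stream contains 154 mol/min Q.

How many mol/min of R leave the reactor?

261 mol/min

For Q: n = n₀ − 1ξ → 154 = 415 − 1ξ, giving ξ = 261 mol/min.
Outlet amounts (n = n₀ + ν ξ):
  Q: 415 − 1(261) = 154
  M: 676 − 2(261) = 154
  R: 0 + 1(261) = 261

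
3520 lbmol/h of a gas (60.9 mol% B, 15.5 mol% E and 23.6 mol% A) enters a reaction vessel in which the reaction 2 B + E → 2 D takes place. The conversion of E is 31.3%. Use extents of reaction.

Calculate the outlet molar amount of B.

1800 lbmol/h

E reacted = 0.313 × 545.6 = 170.8 lbmol/h; ν_E = −1, so ξ = 170.8/1 = 170.8 lbmol/h.
Outlet amounts (n = n₀ + ν ξ):
  B: 2144 − 2(170.8) = 1802
  E: 545.6 − 1(170.8) = 374.8
  D: 0 + 2(170.8) = 341.5
  A: 830.7 (inert)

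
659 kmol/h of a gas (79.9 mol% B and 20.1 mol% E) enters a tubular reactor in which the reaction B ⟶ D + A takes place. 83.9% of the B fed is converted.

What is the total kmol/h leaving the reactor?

1100 kmol/h

B reacted = 0.839 × 526.5 = 441.8 kmol/h; ν_B = −1, so ξ = 441.8/1 = 441.8 kmol/h.
Outlet amounts (n = n₀ + ν ξ):
  B: 526.5 − 1(441.8) = 84.77
  D: 0 + 1(441.8) = 441.8
  A: 0 + 1(441.8) = 441.8
  E: 132.5 (inert)
Total out = 84.77 + 441.8 + 441.8 + 132.5 = 1101 kmol/h.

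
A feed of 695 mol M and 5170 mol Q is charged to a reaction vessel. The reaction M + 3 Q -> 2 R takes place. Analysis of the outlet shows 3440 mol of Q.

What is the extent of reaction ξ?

ξ = 577 mol

For Q: n = n₀ − 3ξ → 3440 = 5170 − 3ξ, giving ξ = 576.7 mol.
Outlet amounts (n = n₀ + ν ξ):
  M: 695 − 1(576.7) = 118.3
  Q: 5170 − 3(576.7) = 3440
  R: 0 + 2(576.7) = 1153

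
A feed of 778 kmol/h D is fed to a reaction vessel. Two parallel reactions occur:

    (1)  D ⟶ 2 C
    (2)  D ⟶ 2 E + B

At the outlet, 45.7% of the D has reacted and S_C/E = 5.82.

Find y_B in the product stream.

Conversion of D: D consumed = 0.457 × 778 = 355.5 kmol/h = 1ξ₁ + 1ξ₂.
Selectivity: 2ξ₁ / (2ξ₂) = 5.82 → ξ₁ = 5.82 ξ₂.
Substitute: (1·5.82 + 1) ξ₂ = 355.5 → ξ₂ = 52.13 kmol/h, ξ₁ = 303.4 kmol/h.
Outlet amounts (n = n₀ + Σ ν·ξ):
  D: 778 − 1(303.4) − 1(52.13) = 422.5
  C: 0 + 2(303.4) = 606.8
  E: 0 + 2(52.13) = 104.3
  B: 0 + 1(52.13) = 52.13
Total out = 1186 kmol/h; y_B = 52.13 / 1186 = 0.04397.

0.044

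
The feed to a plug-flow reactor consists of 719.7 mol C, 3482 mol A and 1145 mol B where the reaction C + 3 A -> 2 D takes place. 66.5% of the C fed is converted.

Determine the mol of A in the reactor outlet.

C reacted = 0.665 × 719.7 = 478.6 mol; ν_C = −1, so ξ = 478.6/1 = 478.6 mol.
Outlet amounts (n = n₀ + ν ξ):
  C: 719.7 − 1(478.6) = 241.1
  A: 3482 − 3(478.6) = 2046
  D: 0 + 2(478.6) = 957.2
  B: 1145 (inert)

2050 mol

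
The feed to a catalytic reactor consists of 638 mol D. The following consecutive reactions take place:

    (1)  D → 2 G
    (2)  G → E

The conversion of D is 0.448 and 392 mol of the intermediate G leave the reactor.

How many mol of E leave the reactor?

180 mol

Conversion of D: D consumed = 1ξ₁ = 0.448 × 638 → ξ₁ = 285.8 mol.
G balance: n_G = 0 + 2ξ₁ − 1ξ₂ = 392 → ξ₂ = (2·285.8 − 392)/1 = 179.6 mol.
Outlet amounts (n = n₀ + Σ ν·ξ):
  D: 638 − 1(285.8) = 352.2
  G: 0 + 2(285.8) − 1(179.6) = 392
  E: 0 + 1(179.6) = 179.6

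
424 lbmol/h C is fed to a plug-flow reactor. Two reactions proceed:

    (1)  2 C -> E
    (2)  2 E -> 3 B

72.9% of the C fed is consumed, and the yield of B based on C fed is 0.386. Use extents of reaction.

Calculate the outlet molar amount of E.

45.4 lbmol/h

Conversion of C: C consumed = 2ξ₁ = 0.729 × 424 → ξ₁ = 154.5 lbmol/h.
Yield of B: 3ξ₂ / 424 = 0.386 → ξ₂ = 54.55 lbmol/h.
Outlet amounts (n = n₀ + Σ ν·ξ):
  C: 424 − 2(154.5) = 114.9
  E: 0 + 1(154.5) − 2(54.55) = 45.44
  B: 0 + 3(54.55) = 163.7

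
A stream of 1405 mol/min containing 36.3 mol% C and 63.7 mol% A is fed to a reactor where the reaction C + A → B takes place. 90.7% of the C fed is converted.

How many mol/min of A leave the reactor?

432 mol/min

C reacted = 0.907 × 510 = 462.6 mol/min; ν_C = −1, so ξ = 462.6/1 = 462.6 mol/min.
Outlet amounts (n = n₀ + ν ξ):
  C: 510 − 1(462.6) = 47.43
  A: 895 − 1(462.6) = 432.4
  B: 0 + 1(462.6) = 462.6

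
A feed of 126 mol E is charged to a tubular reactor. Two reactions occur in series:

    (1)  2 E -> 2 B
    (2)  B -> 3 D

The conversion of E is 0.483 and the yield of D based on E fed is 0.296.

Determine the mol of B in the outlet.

Conversion of E: E consumed = 2ξ₁ = 0.483 × 126 → ξ₁ = 30.43 mol.
Yield of D: 3ξ₂ / 126 = 0.296 → ξ₂ = 12.43 mol.
Outlet amounts (n = n₀ + Σ ν·ξ):
  E: 126 − 2(30.43) = 65.14
  B: 0 + 2(30.43) − 1(12.43) = 48.43
  D: 0 + 3(12.43) = 37.3

48.4 mol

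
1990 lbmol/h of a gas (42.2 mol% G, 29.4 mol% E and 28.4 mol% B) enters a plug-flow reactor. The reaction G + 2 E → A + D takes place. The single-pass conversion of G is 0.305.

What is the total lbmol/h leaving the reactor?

1730 lbmol/h

G reacted = 0.305 × 839.8 = 256.1 lbmol/h; ν_G = −1, so ξ = 256.1/1 = 256.1 lbmol/h.
Outlet amounts (n = n₀ + ν ξ):
  G: 839.8 − 1(256.1) = 583.6
  E: 585.1 − 2(256.1) = 72.79
  A: 0 + 1(256.1) = 256.1
  D: 0 + 1(256.1) = 256.1
  B: 565.2 (inert)
Total out = 583.6 + 72.79 + 256.1 + 256.1 + 565.2 = 1734 lbmol/h.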